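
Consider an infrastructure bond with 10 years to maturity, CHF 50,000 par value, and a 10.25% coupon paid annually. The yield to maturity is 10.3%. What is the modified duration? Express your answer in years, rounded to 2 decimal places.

6.07 years

Periodic yield y = 0.103. First find Macaulay duration:
  t   CF        PV=CF/(1+0.103)^t    t·PV
  1     5,125.00     4,646.4189     4,646.4189
  2     5,125.00     4,212.5284     8,425.0569
  3     5,125.00     3,819.1554    11,457.4663
  4     5,125.00     3,462.5162    13,850.0650
  5     5,125.00     3,139.1806    15,695.9032
  6     5,125.00     2,846.0387    17,076.2320
  7     5,125.00     2,580.2708    18,061.8954
  8     5,125.00     2,339.3207    18,714.5659
  9     5,125.00     2,120.8710    19,087.8392
  10   55,125.00    20,682.0450   206,820.4497
  Σ                 49,848.3457   333,835.8923
P = 49,848.3457; Macaulay duration = 333,835.8923 / 49,848.3457 = 6.69703 years.
Modified duration = D_Mac / (1 + y) = 6.69703 / 1.103 = 6.07165 years.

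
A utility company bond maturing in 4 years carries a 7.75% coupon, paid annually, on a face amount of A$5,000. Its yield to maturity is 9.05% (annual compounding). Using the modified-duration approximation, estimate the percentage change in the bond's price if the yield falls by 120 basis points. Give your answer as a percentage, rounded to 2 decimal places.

Periodic yield y = 0.0905. Modified duration first:
  t   CF        PV=CF/(1+0.0905)^t    t·PV
  1       387.50       355.3416       355.3416
  2       387.50       325.8520       651.7040
  3       387.50       298.8097       896.4291
  4     5,387.50     3,809.6458    15,238.5834
  Σ                  4,789.6491    17,142.0580
P = 4,789.6491; D_Mac = 3.57898 yrs; D_mod = 3.57898/(1+0.0905) = 3.28196 yrs.
ΔP/P ≈ -D_mod · Δy = -3.28196 × (-0.012) = +0.039384 = +3.9384%.

+3.94%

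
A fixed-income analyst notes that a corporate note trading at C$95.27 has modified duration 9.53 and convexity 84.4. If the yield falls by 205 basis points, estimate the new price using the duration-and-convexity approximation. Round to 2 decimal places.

Duration effect: -D_mod·Δy = -9.53 × (-0.0205) = +0.195365
Convexity effect: ½·C·(Δy)² = 0.5 × 84.4 × (-0.0205)² = +0.01773455
ΔP/P ≈ +0.195365 + 0.01773455 = +0.21309955
New price ≈ 95.27 × (1 + 0.21309955) = 115.5719941285.

C$115.57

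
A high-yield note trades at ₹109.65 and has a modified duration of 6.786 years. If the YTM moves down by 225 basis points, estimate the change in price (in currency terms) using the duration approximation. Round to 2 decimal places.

Duration approximation: ΔP/P ≈ -D_mod · Δy = -6.786 × (-0.0225) = +0.152685.
ΔP ≈ 109.65 × (+0.152685) = +16.74191025.

+₹16.74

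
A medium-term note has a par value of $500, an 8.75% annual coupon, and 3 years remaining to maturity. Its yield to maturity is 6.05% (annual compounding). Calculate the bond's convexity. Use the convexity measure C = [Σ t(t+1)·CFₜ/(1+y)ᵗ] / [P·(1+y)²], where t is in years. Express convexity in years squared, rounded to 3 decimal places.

With y = 0.0605:
  t   CF        PV=CF/(1+0.0605)^t    t·PV        t(t+1)·PV
  1        43.75        41.2541        41.2541          82.5083
  2        43.75        38.9006        77.8013         233.4038
  3       543.75       455.8975     1,367.6926       5,470.7705
  Σ                    536.0523     1,486.7480       5,786.6826
P = 536.0523.
Convexity = Σ t(t+1)·PV / [P·(1+y)²] = 5,786.6826 / (536.0523 × 1.124660) = 9.59845.

9.598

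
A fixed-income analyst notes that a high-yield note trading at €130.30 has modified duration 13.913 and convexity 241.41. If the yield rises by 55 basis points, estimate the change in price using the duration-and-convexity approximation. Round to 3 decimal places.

Duration effect: -D_mod·Δy = -13.913 × (+0.0055) = -0.0765215
Convexity effect: ½·C·(Δy)² = 0.5 × 241.41 × (0.0055)² = +0.00365132625
ΔP/P ≈ -0.0765215 + 0.00365132625 = -0.07287017375
ΔP ≈ 130.30 × (-0.07287017375) = -9.494983639625.

-€9.495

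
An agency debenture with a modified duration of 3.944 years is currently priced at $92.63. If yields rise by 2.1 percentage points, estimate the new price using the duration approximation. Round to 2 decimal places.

Duration approximation: ΔP/P ≈ -D_mod · Δy = -3.944 × (+0.021) = -0.082824.
New price ≈ 92.63 × (1 - 0.082824) = 84.95801288.

$84.96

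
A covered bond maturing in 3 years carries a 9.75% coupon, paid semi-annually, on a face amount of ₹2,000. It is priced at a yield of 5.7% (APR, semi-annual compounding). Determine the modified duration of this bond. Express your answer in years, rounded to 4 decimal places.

2.6168 years

Periodic yield y = 0.0285. First find Macaulay duration:
  t   CF        PV=CF/(1+0.0285)^t    t·PV
  1        97.50        94.7982        94.7982
  2        97.50        92.1714       184.3427
  3        97.50        89.6173       268.8518
  4        97.50        87.1340       348.5358
  5        97.50        84.7195       423.5973
  6     2,097.50     1,772.0509    10,632.3054
  Σ                  2,220.4912    11,952.4313
P = 2,220.4912; Macaulay duration = 11,952.4313 / 2,220.4912 = 5.38279 half-year periods = 2.69139 years.
Modified duration = D_Mac / (1 + y) = 2.69139 / 1.0285 = 2.61681 years.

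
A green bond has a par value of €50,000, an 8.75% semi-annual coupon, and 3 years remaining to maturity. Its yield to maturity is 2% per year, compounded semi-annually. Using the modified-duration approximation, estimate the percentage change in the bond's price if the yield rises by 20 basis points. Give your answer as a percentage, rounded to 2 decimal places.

-0.54%

Periodic yield y = 0.01. Modified duration first:
  t   CF        PV=CF/(1+0.01)^t    t·PV
  1     2,187.50     2,165.8416     2,165.8416
  2     2,187.50     2,144.3976     4,288.7952
  3     2,187.50     2,123.1659     6,369.4978
  4     2,187.50     2,102.1445     8,408.5780
  5     2,187.50     2,081.3312    10,406.6560
  6    52,187.50    49,162.9857   294,977.9143
  Σ                 59,779.8666   326,617.2829
P = 59,779.8666; D_Mac = 5.46367 half-year periods = 2.73183 yrs; D_mod = 2.73183/(1+0.01) = 2.70479 yrs.
ΔP/P ≈ -D_mod · Δy = -2.70479 × (+0.002) = -0.005410 = -0.5410%.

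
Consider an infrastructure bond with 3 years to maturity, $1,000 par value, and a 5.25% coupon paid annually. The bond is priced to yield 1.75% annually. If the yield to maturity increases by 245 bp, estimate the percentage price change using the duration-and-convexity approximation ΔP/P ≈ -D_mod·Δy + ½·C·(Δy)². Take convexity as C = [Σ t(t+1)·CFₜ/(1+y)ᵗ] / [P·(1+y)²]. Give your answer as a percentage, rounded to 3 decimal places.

-6.561%

With y = 0.0175:
  t   CF        PV=CF/(1+0.0175)^t    t·PV        t(t+1)·PV
  1        52.50        51.5971        51.5971         103.1941
  2        52.50        50.7096       101.4193         304.2578
  3     1,052.50       999.1228     2,997.3683      11,989.4731
  Σ                  1,101.4294     3,150.3846      12,396.9250
P = 1,101.4294; D_Mac = 2.86027 yrs; D_mod = 2.81108 yrs; C = 10.87147.
Duration effect: -2.81108 × (+0.0245) = -0.068871
Convexity effect: 0.5 × 10.87147 × (0.0245)² = +0.0032628
ΔP/P ≈ -0.068871 + 0.0032628 = -0.065609 = -6.5609%.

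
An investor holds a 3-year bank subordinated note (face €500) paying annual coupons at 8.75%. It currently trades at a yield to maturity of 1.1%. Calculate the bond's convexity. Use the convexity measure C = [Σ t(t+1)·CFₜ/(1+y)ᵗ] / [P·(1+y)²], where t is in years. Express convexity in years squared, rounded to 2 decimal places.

With y = 0.011:
  t   CF        PV=CF/(1+0.011)^t    t·PV        t(t+1)·PV
  1        43.75        43.2740        43.2740          86.5480
  2        43.75        42.8032        85.6063         256.8189
  3       543.75       526.1939     1,578.5817       6,314.3267
  Σ                    612.2710     1,707.4620       6,657.6936
P = 612.2710.
Convexity = Σ t(t+1)·PV / [P·(1+y)²] = 6,657.6936 / (612.2710 × 1.022121) = 10.63844.

10.64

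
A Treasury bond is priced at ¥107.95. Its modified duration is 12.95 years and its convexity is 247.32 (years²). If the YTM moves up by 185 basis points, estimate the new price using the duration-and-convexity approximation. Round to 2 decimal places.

¥86.66

Duration effect: -D_mod·Δy = -12.95 × (+0.0185) = -0.239575
Convexity effect: ½·C·(Δy)² = 0.5 × 247.32 × (0.0185)² = +0.042322635
ΔP/P ≈ -0.239575 + 0.042322635 = -0.197252365
New price ≈ 107.95 × (1 - 0.197252365) = 86.65660719825.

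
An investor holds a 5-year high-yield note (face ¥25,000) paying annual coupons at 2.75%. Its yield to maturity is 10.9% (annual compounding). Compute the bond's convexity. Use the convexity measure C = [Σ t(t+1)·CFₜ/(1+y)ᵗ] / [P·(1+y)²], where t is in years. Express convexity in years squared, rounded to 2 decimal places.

22.32

With y = 0.109:
  t   CF        PV=CF/(1+0.109)^t    t·PV        t(t+1)·PV
  1       687.50       619.9279       619.9279       1,239.8557
  2       687.50       558.9972     1,117.9943       3,353.9830
  3       687.50       504.0552     1,512.1655       6,048.6619
  4       687.50       454.5132     1,818.0529       9,090.2644
  5    25,687.50    15,313.1349    76,565.6745     459,394.0471
  Σ                 17,450.6283    81,633.8151     479,126.8121
P = 17,450.6283.
Convexity = Σ t(t+1)·PV / [P·(1+y)²] = 479,126.8121 / (17,450.6283 × 1.229881) = 22.32422.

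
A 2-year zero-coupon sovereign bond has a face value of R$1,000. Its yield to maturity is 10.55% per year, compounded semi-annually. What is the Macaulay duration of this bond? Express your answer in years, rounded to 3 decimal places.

2.000 years

A zero-coupon bond has a single cash flow at maturity, so its Macaulay duration equals its maturity: 2 years.
(Equivalently: 4 semi-annual periods ÷ 2 = 2 years.)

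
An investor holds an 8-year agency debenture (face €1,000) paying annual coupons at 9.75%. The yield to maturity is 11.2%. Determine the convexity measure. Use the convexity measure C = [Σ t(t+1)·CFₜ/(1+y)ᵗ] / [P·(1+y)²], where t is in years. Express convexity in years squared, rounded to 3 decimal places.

With y = 0.112:
  t   CF        PV=CF/(1+0.112)^t    t·PV        t(t+1)·PV
  1        97.50        87.6799        87.6799         175.3597
  2        97.50        78.8488       157.6976         473.0927
  3        97.50        70.9072       212.7216         850.8862
  4        97.50        63.7655       255.0618       1,275.3091
  5        97.50        57.3430       286.7152       1,720.2911
  6        97.50        51.5675       309.4049       2,165.8341
  7        97.50        46.3736       324.6154       2,596.9234
  8     1,097.50       469.4250     3,755.4001      33,798.6012
  Σ                    925.9105     5,389.2964      43,056.2976
P = 925.9105.
Convexity = Σ t(t+1)·PV / [P·(1+y)²] = 43,056.2976 / (925.9105 × 1.236544) = 37.60608.

37.606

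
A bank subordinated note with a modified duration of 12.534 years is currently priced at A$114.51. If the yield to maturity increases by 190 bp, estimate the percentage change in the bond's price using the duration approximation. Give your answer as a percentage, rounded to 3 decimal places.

Duration approximation: ΔP/P ≈ -D_mod · Δy = -12.534 × (+0.019) = -0.238146.
As a percentage: -23.8146%.

-23.815%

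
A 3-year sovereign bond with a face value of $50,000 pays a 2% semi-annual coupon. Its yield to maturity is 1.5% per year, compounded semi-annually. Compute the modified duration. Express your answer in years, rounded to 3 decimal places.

2.906 years

Periodic yield y = 0.0075. First find Macaulay duration:
  t   CF        PV=CF/(1+0.0075)^t    t·PV
  1       500.00       496.2779       496.2779
  2       500.00       492.5835       985.1671
  3       500.00       488.9167     1,466.7500
  4       500.00       485.2771     1,941.1083
  5       500.00       481.6646     2,408.3230
  6    50,500.00    48,285.9799   289,715.8794
  Σ                 50,730.6997   297,013.5057
P = 50,730.6997; Macaulay duration = 297,013.5057 / 50,730.6997 = 5.85471 half-year periods = 2.92735 years.
Modified duration = D_Mac / (1 + y) = 2.92735 / 1.0075 = 2.90556 years.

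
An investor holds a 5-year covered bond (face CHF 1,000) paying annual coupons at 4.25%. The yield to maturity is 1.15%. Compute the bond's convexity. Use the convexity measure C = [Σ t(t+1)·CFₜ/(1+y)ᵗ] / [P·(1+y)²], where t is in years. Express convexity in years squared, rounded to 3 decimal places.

26.501

With y = 0.0115:
  t   CF        PV=CF/(1+0.0115)^t    t·PV        t(t+1)·PV
  1        42.50        42.0168        42.0168          84.0336
  2        42.50        41.5391        83.0782         249.2346
  3        42.50        41.0668       123.2005         492.8021
  4        42.50        40.5999       162.3998         811.9988
  5     1,042.50       984.5701     4,922.8503      29,537.1020
  Σ                  1,149.7928     5,333.5456      31,175.1711
P = 1,149.7928.
Convexity = Σ t(t+1)·PV / [P·(1+y)²] = 31,175.1711 / (1,149.7928 × 1.023132) = 26.50071.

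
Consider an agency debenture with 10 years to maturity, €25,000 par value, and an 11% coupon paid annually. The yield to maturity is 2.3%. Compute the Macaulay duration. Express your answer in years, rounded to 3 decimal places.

7.423 years

Periodic yield y = 0.023. Discount each cash flow and weight by its year:
  t   CF        PV=CF/(1+0.023)^t    t·PV
  1     2,750.00     2,688.1720     2,688.1720
  2     2,750.00     2,627.7342     5,255.4683
  3     2,750.00     2,568.6551     7,705.9653
  4     2,750.00     2,510.9043    10,043.6172
  5     2,750.00     2,454.4519    12,272.2595
  6     2,750.00     2,399.2687    14,395.6123
  7     2,750.00     2,345.3262    16,417.2835
  8     2,750.00     2,292.5965    18,340.7720
  9     2,750.00     2,241.0523    20,169.4706
  10   27,750.00    22,105.8211   221,058.2107
  Σ                 44,233.9823   328,346.8313
Price P = Σ PV = 44,233.9823.
Macaulay duration = Σ(t·PV) / P = 328,346.8313 / 44,233.9823 = 7.42295 years.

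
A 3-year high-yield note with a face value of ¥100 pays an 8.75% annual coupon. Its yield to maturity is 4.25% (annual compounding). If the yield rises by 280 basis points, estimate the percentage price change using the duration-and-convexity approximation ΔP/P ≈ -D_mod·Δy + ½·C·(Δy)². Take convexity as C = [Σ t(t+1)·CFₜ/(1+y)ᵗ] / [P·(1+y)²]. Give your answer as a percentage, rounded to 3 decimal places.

With y = 0.0425:
  t   CF        PV=CF/(1+0.0425)^t    t·PV        t(t+1)·PV
  1         8.75         8.3933         8.3933          16.7866
  2         8.75         8.0511        16.1022          48.3067
  3       108.75        95.9845       287.9535       1,151.8139
  Σ                    112.4289       312.4490       1,216.9072
P = 112.4289; D_Mac = 2.77908 yrs; D_mod = 2.66579 yrs; C = 9.95927.
Duration effect: -2.66579 × (+0.028) = -0.074642
Convexity effect: 0.5 × 9.95927 × (0.028)² = +0.0039040
ΔP/P ≈ -0.074642 + 0.0039040 = -0.070738 = -7.0738%.

-7.074%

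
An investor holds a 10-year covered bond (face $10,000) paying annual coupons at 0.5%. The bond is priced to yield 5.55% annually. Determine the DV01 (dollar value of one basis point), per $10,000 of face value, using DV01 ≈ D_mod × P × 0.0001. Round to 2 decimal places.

$5.70

Periodic yield y = 0.0555.
  t   CF        PV=CF/(1+0.0555)^t    t·PV
  1        50.00        47.3709        47.3709
  2        50.00        44.8801        89.7601
  3        50.00        42.5202       127.5606
  4        50.00        40.2844       161.1377
  5        50.00        38.1662       190.8310
  6        50.00        36.1593       216.9561
  7        50.00        34.2580       239.8062
  8        50.00        32.4567       259.6534
  9        50.00        30.7501       276.7505
  10   10,050.00     5,855.7656    58,557.6562
  Σ                  6,202.6115    60,167.4826
P = 6,202.6115; D_Mac = 9.70035 yrs; D_mod = 9.19029 yrs.
DV01 ≈ 9.19029 × 6,202.6115 × 0.0001 = 5.700377.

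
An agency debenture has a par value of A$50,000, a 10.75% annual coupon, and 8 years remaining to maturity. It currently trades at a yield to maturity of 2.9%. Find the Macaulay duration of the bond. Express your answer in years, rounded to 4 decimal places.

Periodic yield y = 0.029. Discount each cash flow and weight by its year:
  t   CF        PV=CF/(1+0.029)^t    t·PV
  1     5,375.00     5,223.5180     5,223.5180
  2     5,375.00     5,076.3051    10,152.6103
  3     5,375.00     4,933.2411    14,799.7234
  4     5,375.00     4,794.2091    19,176.8363
  5     5,375.00     4,659.0953    23,295.4765
  6     5,375.00     4,527.7894    27,166.7365
  7     5,375.00     4,400.1841    30,801.2885
  8    55,375.00    44,054.5471   352,436.3770
  Σ                 77,668.8893   483,052.5666
Price P = Σ PV = 77,668.8893.
Macaulay duration = Σ(t·PV) / P = 483,052.5666 / 77,668.8893 = 6.21938 years.

6.2194 years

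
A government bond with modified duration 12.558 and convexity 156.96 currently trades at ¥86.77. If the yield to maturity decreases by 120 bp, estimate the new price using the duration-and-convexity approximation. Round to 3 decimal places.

Duration effect: -D_mod·Δy = -12.558 × (-0.012) = +0.150696
Convexity effect: ½·C·(Δy)² = 0.5 × 156.96 × (-0.012)² = +0.01130112
ΔP/P ≈ +0.150696 + 0.01130112 = +0.16199712
New price ≈ 86.77 × (1 + 0.16199712) = 100.8264901024.

¥100.826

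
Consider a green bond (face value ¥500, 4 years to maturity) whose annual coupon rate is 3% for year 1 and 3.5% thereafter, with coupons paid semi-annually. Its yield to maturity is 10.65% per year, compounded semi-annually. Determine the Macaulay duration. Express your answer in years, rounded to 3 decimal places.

Periodic yield y = 0.05325. Discount each cash flow and weight by its period:
  t   CF        PV=CF/(1+0.05325)^t    t·PV
  1         7.50         7.1208         7.1208
  2         7.50         6.7608        13.5216
  3         8.75         7.4888        22.4665
  4         8.75         7.1102        28.4408
  5         8.75         6.7507        33.7536
  6         8.75         6.4094        38.4566
  7         8.75         6.0854        42.5977
  8       508.75       335.9330     2,687.4641
  Σ                    383.6592     2,873.8217
Price P = Σ PV = 383.6592.
Macaulay duration = Σ(t·PV) / P = 2,873.8217 / 383.6592 = 7.49056 half-year periods.
In years: 7.49056 / 2 = 3.74528 years.

3.745 years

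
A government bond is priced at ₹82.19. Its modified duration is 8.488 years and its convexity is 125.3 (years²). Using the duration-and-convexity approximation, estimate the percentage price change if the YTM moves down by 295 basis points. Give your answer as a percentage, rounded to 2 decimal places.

+30.49%

Duration effect: -D_mod·Δy = -8.488 × (-0.0295) = +0.250396
Convexity effect: ½·C·(Δy)² = 0.5 × 125.3 × (-0.0295)² = +0.0545211625
ΔP/P ≈ +0.250396 + 0.0545211625 = +0.3049171625
= +30.49171625%.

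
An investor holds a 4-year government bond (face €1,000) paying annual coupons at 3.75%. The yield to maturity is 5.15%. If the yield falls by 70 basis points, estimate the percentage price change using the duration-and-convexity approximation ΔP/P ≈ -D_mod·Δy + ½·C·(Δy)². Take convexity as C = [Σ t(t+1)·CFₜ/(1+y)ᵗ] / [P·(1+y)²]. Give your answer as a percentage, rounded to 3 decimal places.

With y = 0.0515:
  t   CF        PV=CF/(1+0.0515)^t    t·PV        t(t+1)·PV
  1        37.50        35.6633        35.6633          71.3267
  2        37.50        33.9166        67.8333         203.4998
  3        37.50        32.2555        96.7664         387.0657
  4     1,037.50       848.6937     3,394.7749      16,973.8747
  Σ                    950.5292     3,595.0380      17,635.7669
P = 950.5292; D_Mac = 3.78214 yrs; D_mod = 3.59690 yrs; C = 16.78071.
Duration effect: -3.59690 × (-0.007) = +0.025178
Convexity effect: 0.5 × 16.78071 × (-0.007)² = +0.0004111
ΔP/P ≈ +0.025178 + 0.0004111 = +0.025589 = +2.5589%.

+2.559%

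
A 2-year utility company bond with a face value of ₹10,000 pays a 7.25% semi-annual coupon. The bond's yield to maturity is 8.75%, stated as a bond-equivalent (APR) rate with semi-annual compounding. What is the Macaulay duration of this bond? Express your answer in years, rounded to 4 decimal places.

1.8959 years

Periodic yield y = 0.04375. Discount each cash flow and weight by its period:
  t   CF        PV=CF/(1+0.04375)^t    t·PV
  1       362.50       347.3054       347.3054
  2       362.50       332.7477       665.4954
  3       362.50       318.8002       956.4005
  4    10,362.50     8,731.2935    34,925.1742
  Σ                  9,730.1468    36,894.3755
Price P = Σ PV = 9,730.1468.
Macaulay duration = Σ(t·PV) / P = 36,894.3755 / 9,730.1468 = 3.79176 half-year periods.
In years: 3.79176 / 2 = 1.89588 years.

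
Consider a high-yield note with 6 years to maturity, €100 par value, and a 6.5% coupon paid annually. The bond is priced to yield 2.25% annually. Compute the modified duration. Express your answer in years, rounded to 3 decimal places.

Periodic yield y = 0.0225. First find Macaulay duration:
  t   CF        PV=CF/(1+0.0225)^t    t·PV
  1         6.50         6.3570         6.3570
  2         6.50         6.2171        12.4342
  3         6.50         6.0803        18.2408
  4         6.50         5.9465        23.7859
  5         6.50         5.8156        29.0782
  6       106.50        93.1901       559.1405
  Σ                    123.6065       649.0366
P = 123.6065; Macaulay duration = 649.0366 / 123.6065 = 5.25083 years.
Modified duration = D_Mac / (1 + y) = 5.25083 / 1.0225 = 5.13528 years.

5.135 years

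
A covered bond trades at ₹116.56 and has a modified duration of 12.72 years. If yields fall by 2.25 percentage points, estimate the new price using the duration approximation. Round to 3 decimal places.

₹149.919

Duration approximation: ΔP/P ≈ -D_mod · Δy = -12.72 × (-0.0225) = +0.286200.
New price ≈ 116.56 × (1 + 0.286200) = 149.919472.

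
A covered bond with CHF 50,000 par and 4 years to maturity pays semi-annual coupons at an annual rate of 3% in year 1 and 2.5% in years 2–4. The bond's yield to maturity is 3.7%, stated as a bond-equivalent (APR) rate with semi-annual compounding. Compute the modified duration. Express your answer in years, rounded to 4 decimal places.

3.7418 years

Periodic yield y = 0.0185. First find Macaulay duration:
  t   CF        PV=CF/(1+0.0185)^t    t·PV
  1       750.00       736.3770       736.3770
  2       750.00       723.0015     1,446.0030
  3       625.00       591.5574     1,774.6723
  4       625.00       580.8124     2,323.2496
  5       625.00       570.2625     2,851.3127
  6       625.00       559.9043     3,359.4259
  7       625.00       549.7342     3,848.1396
  8    50,625.00    43,719.6594   349,757.2749
  Σ                 48,031.3088   366,096.4552
P = 48,031.3088; Macaulay duration = 366,096.4552 / 48,031.3088 = 7.62204 half-year periods = 3.81102 years.
Modified duration = D_Mac / (1 + y) = 3.81102 / 1.0185 = 3.74180 years.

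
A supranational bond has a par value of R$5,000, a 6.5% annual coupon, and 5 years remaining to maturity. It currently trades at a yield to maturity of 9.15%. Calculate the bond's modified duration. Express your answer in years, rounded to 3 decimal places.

4.022 years

Periodic yield y = 0.0915. First find Macaulay duration:
  t   CF        PV=CF/(1+0.0915)^t    t·PV
  1       325.00       297.7554       297.7554
  2       325.00       272.7947       545.5893
  3       325.00       249.9264       749.7792
  4       325.00       228.9752       915.9007
  5     5,325.00     3,437.1692    17,185.8460
  Σ                  4,486.6208    19,694.8707
P = 4,486.6208; Macaulay duration = 19,694.8707 / 4,486.6208 = 4.38969 years.
Modified duration = D_Mac / (1 + y) = 4.38969 / 1.0915 = 4.02170 years.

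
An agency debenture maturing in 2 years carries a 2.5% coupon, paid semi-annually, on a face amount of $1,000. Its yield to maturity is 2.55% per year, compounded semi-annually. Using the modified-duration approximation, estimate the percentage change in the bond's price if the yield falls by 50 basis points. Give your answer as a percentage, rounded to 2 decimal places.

Periodic yield y = 0.01275. Modified duration first:
  t   CF        PV=CF/(1+0.01275)^t    t·PV
  1        12.50        12.3426        12.3426
  2        12.50        12.1872        24.3745
  3        12.50        12.0338        36.1014
  4     1,012.50       962.4674     3,849.8696
  Σ                    999.0311     3,922.6881
P = 999.0311; D_Mac = 3.92649 half-year periods = 1.96325 yrs; D_mod = 1.96325/(1+0.01275) = 1.93853 yrs.
ΔP/P ≈ -D_mod · Δy = -1.93853 × (-0.005) = +0.009693 = +0.9693%.

+0.97%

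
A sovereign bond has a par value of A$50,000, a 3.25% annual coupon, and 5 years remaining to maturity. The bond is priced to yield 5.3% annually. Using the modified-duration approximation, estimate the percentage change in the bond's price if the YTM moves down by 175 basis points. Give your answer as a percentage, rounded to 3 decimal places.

Periodic yield y = 0.053. Modified duration first:
  t   CF        PV=CF/(1+0.053)^t    t·PV
  1     1,625.00     1,543.2099     1,543.2099
  2     1,625.00     1,465.5364     2,931.0729
  3     1,625.00     1,391.7725     4,175.3175
  4     1,625.00     1,321.7213     5,286.8851
  5    51,625.00    39,876.6080   199,383.0398
  Σ                 45,598.8481   213,319.5252
P = 45,598.8481; D_Mac = 4.67818 yrs; D_mod = 4.67818/(1+0.053) = 4.44271 yrs.
ΔP/P ≈ -D_mod · Δy = -4.44271 × (-0.0175) = +0.077747 = +7.7747%.

+7.775%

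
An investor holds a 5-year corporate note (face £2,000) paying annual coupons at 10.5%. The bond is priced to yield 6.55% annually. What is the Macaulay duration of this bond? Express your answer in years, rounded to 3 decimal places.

Periodic yield y = 0.0655. Discount each cash flow and weight by its year:
  t   CF        PV=CF/(1+0.0655)^t    t·PV
  1       210.00       197.0906       197.0906
  2       210.00       184.9747       369.9494
  3       210.00       173.6037       520.8110
  4       210.00       162.9317       651.7266
  5     2,210.00     1,609.2555     8,046.2775
  Σ                  2,327.8561     9,785.8552
Price P = Σ PV = 2,327.8561.
Macaulay duration = Σ(t·PV) / P = 9,785.8552 / 2,327.8561 = 4.20381 years.

4.204 years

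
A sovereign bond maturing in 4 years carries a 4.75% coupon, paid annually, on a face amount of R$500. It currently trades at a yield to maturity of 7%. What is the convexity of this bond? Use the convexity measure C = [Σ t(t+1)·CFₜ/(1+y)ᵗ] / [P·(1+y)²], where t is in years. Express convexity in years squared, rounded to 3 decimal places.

With y = 0.07:
  t   CF        PV=CF/(1+0.07)^t    t·PV        t(t+1)·PV
  1        23.75        22.1963        22.1963          44.3925
  2        23.75        20.7442        41.4883         124.4650
  3        23.75        19.3871        58.1612         232.6449
  4       523.75       399.5664     1,598.2655       7,991.3273
  Σ                    461.8939     1,720.1113       8,392.8298
P = 461.8939.
Convexity = Σ t(t+1)·PV / [P·(1+y)²] = 8,392.8298 / (461.8939 × 1.144900) = 15.87079.

15.871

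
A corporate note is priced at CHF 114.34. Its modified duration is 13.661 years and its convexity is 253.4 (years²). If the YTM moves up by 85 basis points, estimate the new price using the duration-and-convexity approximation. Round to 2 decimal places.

CHF 102.11

Duration effect: -D_mod·Δy = -13.661 × (+0.0085) = -0.1161185
Convexity effect: ½·C·(Δy)² = 0.5 × 253.4 × (0.0085)² = +0.009154075
ΔP/P ≈ -0.1161185 + 0.009154075 = -0.106964425
New price ≈ 114.34 × (1 - 0.106964425) = 102.1096876455.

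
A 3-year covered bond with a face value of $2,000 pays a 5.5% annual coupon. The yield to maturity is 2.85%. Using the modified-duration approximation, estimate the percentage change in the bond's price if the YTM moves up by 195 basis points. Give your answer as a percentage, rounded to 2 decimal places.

Periodic yield y = 0.0285. Modified duration first:
  t   CF        PV=CF/(1+0.0285)^t    t·PV
  1       110.00       106.9519       106.9519
  2       110.00       103.9882       207.9764
  3     2,110.00     1,939.4097     5,818.2292
  Σ                  2,150.3498     6,133.1574
P = 2,150.3498; D_Mac = 2.85217 yrs; D_mod = 2.85217/(1+0.0285) = 2.77313 yrs.
ΔP/P ≈ -D_mod · Δy = -2.77313 × (+0.0195) = -0.054076 = -5.4076%.

-5.41%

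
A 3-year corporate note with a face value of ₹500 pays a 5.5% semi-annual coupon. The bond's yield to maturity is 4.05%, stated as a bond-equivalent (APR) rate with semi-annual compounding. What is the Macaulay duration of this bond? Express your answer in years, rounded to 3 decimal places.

Periodic yield y = 0.02025. Discount each cash flow and weight by its period:
  t   CF        PV=CF/(1+0.02025)^t    t·PV
  1        13.75        13.4771        13.4771
  2        13.75        13.2096        26.4192
  3        13.75        12.9474        38.8422
  4        13.75        12.6904        50.7617
  5        13.75        12.4385        62.1927
  6       513.75       455.5250     2,733.1500
  Σ                    520.2881     2,924.8429
Price P = Σ PV = 520.2881.
Macaulay duration = Σ(t·PV) / P = 2,924.8429 / 520.2881 = 5.62158 half-year periods.
In years: 5.62158 / 2 = 2.81079 years.

2.811 years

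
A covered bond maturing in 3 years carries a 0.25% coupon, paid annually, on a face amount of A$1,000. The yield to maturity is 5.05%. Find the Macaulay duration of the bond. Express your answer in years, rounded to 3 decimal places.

Periodic yield y = 0.0505. Discount each cash flow and weight by its year:
  t   CF        PV=CF/(1+0.0505)^t    t·PV
  1         2.50         2.3798         2.3798
  2         2.50         2.2654         4.5308
  3     1,002.50       864.7612     2,594.2837
  Σ                    869.4065     2,601.1943
Price P = Σ PV = 869.4065.
Macaulay duration = Σ(t·PV) / P = 2,601.1943 / 869.4065 = 2.99192 years.

2.992 years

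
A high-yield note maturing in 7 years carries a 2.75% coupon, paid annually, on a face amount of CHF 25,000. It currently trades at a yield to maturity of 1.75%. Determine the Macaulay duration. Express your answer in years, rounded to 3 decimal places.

Periodic yield y = 0.0175. Discount each cash flow and weight by its year:
  t   CF        PV=CF/(1+0.0175)^t    t·PV
  1       687.50       675.6757       675.6757
  2       687.50       664.0547     1,328.1094
  3       687.50       652.6336     1,957.9009
  4       687.50       641.4090     2,565.6359
  5       687.50       630.3774     3,151.8868
  6       687.50       619.5355     3,717.2130
  7    25,687.50    22,749.9745   159,249.8214
  Σ                 26,633.6603   172,646.2431
Price P = Σ PV = 26,633.6603.
Macaulay duration = Σ(t·PV) / P = 172,646.2431 / 26,633.6603 = 6.48226 years.

6.482 years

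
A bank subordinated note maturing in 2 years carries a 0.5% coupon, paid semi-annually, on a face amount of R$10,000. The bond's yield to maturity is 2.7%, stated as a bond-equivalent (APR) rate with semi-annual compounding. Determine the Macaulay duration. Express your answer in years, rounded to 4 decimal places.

1.9923 years

Periodic yield y = 0.0135. Discount each cash flow and weight by its period:
  t   CF        PV=CF/(1+0.0135)^t    t·PV
  1        25.00        24.6670        24.6670
  2        25.00        24.3384        48.6769
  3        25.00        24.0142        72.0427
  4    10,025.00     9,501.4387    38,005.7547
  Σ                  9,574.4583    38,151.1412
Price P = Σ PV = 9,574.4583.
Macaulay duration = Σ(t·PV) / P = 38,151.1412 / 9,574.4583 = 3.98468 half-year periods.
In years: 3.98468 / 2 = 1.99234 years.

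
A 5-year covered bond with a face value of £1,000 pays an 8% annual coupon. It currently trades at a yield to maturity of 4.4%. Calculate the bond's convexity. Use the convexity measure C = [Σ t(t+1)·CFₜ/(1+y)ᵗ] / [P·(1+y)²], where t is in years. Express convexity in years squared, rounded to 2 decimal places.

22.89

With y = 0.044:
  t   CF        PV=CF/(1+0.044)^t    t·PV        t(t+1)·PV
  1        80.00        76.6284        76.6284         153.2567
  2        80.00        73.3988       146.7976         440.3928
  3        80.00        70.3054       210.9161         843.6644
  4        80.00        67.3423       269.3692       1,346.8461
  5     1,080.00       870.8057     4,354.0285      26,124.1709
  Σ                  1,158.4805     5,057.7398      28,908.3310
P = 1,158.4805.
Convexity = Σ t(t+1)·PV / [P·(1+y)²] = 28,908.3310 / (1,158.4805 × 1.089936) = 22.89461.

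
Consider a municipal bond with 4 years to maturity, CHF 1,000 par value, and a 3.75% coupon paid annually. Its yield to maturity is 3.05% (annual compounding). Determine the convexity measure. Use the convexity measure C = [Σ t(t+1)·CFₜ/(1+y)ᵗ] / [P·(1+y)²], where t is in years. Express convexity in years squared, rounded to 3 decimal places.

17.527

With y = 0.0305:
  t   CF        PV=CF/(1+0.0305)^t    t·PV        t(t+1)·PV
  1        37.50        36.3901        36.3901          72.7802
  2        37.50        35.3131        70.6261         211.8783
  3        37.50        34.2679       102.8036         411.2146
  4     1,037.50       920.0176     3,680.0703      18,400.3514
  Σ                  1,025.9886     3,889.8901      19,096.2245
P = 1,025.9886.
Convexity = Σ t(t+1)·PV / [P·(1+y)²] = 19,096.2245 / (1,025.9886 × 1.061930) = 17.52706.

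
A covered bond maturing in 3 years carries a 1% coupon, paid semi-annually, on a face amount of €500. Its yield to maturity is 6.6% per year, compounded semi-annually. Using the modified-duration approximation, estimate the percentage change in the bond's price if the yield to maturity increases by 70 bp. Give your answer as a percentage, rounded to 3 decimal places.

Periodic yield y = 0.033. Modified duration first:
  t   CF        PV=CF/(1+0.033)^t    t·PV
  1         2.50         2.4201         2.4201
  2         2.50         2.3428         4.6856
  3         2.50         2.2680         6.8039
  4         2.50         2.1955         8.7821
  5         2.50         2.1254        10.6269
  6       502.50       413.5558     2,481.3349
  Σ                    424.9077     2,514.6537
P = 424.9077; D_Mac = 5.91812 half-year periods = 2.95906 yrs; D_mod = 2.95906/(1+0.033) = 2.86453 yrs.
ΔP/P ≈ -D_mod · Δy = -2.86453 × (+0.007) = -0.020052 = -2.0052%.

-2.005%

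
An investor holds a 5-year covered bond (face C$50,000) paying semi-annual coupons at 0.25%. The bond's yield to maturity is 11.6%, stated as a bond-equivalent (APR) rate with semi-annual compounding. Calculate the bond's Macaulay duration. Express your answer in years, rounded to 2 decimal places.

4.96 years

Periodic yield y = 0.058. Discount each cash flow and weight by its period:
  t   CF        PV=CF/(1+0.058)^t    t·PV
  1        62.50        59.0737        59.0737
  2        62.50        55.8353       111.6706
  3        62.50        52.7744       158.3231
  4        62.50        49.8813       199.5250
  5        62.50        47.1467       235.7337
  6        62.50        44.5621       267.3728
  7        62.50        42.1192       294.8346
  8        62.50        39.8102       318.4818
  9        62.50        37.6278       338.6503
  10   50,062.50    28,487.5996   284,875.9959
  Σ                 28,916.4304   286,859.6615
Price P = Σ PV = 28,916.4304.
Macaulay duration = Σ(t·PV) / P = 286,859.6615 / 28,916.4304 = 9.92030 half-year periods.
In years: 9.92030 / 2 = 4.96015 years.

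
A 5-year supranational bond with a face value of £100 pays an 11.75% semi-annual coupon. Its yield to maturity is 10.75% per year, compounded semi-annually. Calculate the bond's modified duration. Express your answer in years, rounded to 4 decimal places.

Periodic yield y = 0.05375. First find Macaulay duration:
  t   CF        PV=CF/(1+0.05375)^t    t·PV
  1        5.875         5.5753         5.5753
  2        5.875         5.2909        10.5819
  3        5.875         5.0211        15.0632
  4        5.875         4.7649        19.0598
  5        5.875         4.5219        22.6094
  6        5.875         4.2912        25.7474
  7        5.875         4.0723        28.5064
  8        5.875         3.8646        30.9170
  9        5.875         3.6675        33.0075
  10     105.875        62.7217       627.2166
  Σ                    103.7915       818.2845
P = 103.7915; Macaulay duration = 818.2845 / 103.7915 = 7.88392 half-year periods = 3.94196 years.
Modified duration = D_Mac / (1 + y) = 3.94196 / 1.05375 = 3.74089 years.

3.7409 years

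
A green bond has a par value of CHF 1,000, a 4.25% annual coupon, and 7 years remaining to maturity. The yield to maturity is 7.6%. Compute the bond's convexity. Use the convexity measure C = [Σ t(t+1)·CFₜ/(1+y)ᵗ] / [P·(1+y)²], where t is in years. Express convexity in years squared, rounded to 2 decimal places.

40.23

With y = 0.076:
  t   CF        PV=CF/(1+0.076)^t    t·PV        t(t+1)·PV
  1        42.50        39.4981        39.4981          78.9963
  2        42.50        36.7083        73.4166         220.2499
  3        42.50        34.1155       102.3466         409.3864
  4        42.50        31.7059       126.8235         634.1176
  5        42.50        29.4664       147.3322         883.9930
  6        42.50        27.3852       164.3110       1,150.1768
  7     1,042.50       624.2954     4,370.0681      34,960.5448
  Σ                    823.1749     5,023.7961      38,337.4647
P = 823.1749.
Convexity = Σ t(t+1)·PV / [P·(1+y)²] = 38,337.4647 / (823.1749 × 1.157776) = 40.22599.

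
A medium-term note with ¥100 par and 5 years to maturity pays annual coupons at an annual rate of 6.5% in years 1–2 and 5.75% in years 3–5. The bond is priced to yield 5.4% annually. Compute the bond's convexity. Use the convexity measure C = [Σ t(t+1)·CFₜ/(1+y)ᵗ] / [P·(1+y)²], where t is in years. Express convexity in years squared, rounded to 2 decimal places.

With y = 0.054:
  t   CF        PV=CF/(1+0.054)^t    t·PV        t(t+1)·PV
  1         6.50         6.1670         6.1670          12.3340
  2         6.50         5.8510        11.7021          35.1062
  3         5.75         4.9107        14.7322          58.9288
  4         5.75         4.6591        18.6365          93.1827
  5       105.75        81.2975       406.4876       2,438.9257
  Σ                    102.8854       457.7254       2,638.4773
P = 102.8854.
Convexity = Σ t(t+1)·PV / [P·(1+y)²] = 2,638.4773 / (102.8854 × 1.110916) = 23.08439.

23.08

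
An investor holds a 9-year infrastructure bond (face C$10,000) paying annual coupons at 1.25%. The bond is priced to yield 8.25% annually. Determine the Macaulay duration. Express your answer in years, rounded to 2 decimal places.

Periodic yield y = 0.0825. Discount each cash flow and weight by its year:
  t   CF        PV=CF/(1+0.0825)^t    t·PV
  1       125.00       115.4734       115.4734
  2       125.00       106.6729       213.3458
  3       125.00        98.5431       295.6294
  4       125.00        91.0329       364.1316
  5       125.00        84.0951       420.4753
  6       125.00        77.6860       466.1158
  7       125.00        71.7653       502.3573
  8       125.00        66.2959       530.3673
  9    10,125.00     4,960.7105    44,646.3949
  Σ                  5,672.2752    47,554.2909
Price P = Σ PV = 5,672.2752.
Macaulay duration = Σ(t·PV) / P = 47,554.2909 / 5,672.2752 = 8.38364 years.

8.38 years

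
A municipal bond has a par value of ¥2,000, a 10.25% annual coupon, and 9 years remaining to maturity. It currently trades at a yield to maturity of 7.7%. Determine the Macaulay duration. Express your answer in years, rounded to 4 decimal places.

6.4927 years

Periodic yield y = 0.077. Discount each cash flow and weight by its year:
  t   CF        PV=CF/(1+0.077)^t    t·PV
  1       205.00       190.3435       190.3435
  2       205.00       176.7350       353.4699
  3       205.00       164.0993       492.2979
  4       205.00       152.3670       609.4682
  5       205.00       141.4736       707.3679
  6       205.00       131.3589       788.1537
  7       205.00       121.9674       853.7721
  8       205.00       113.2474       905.9792
  9     2,205.00     1,131.0121    10,179.1092
  Σ                  2,322.6044    15,079.9616
Price P = Σ PV = 2,322.6044.
Macaulay duration = Σ(t·PV) / P = 15,079.9616 / 2,322.6044 = 6.49269 years.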